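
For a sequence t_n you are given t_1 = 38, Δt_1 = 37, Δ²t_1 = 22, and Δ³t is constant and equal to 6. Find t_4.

Build the table forward from the leading diagonal:
Δ³: 6, 6, 6, 6
Δ²: 22, 28, 34, 40
Δ: 37, 59, 87, 121
t: 38, 75, 134, 221

221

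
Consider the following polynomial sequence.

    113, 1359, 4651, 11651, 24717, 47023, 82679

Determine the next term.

Δ: 1246, 3292, 7000, 13066, 22306, 35656
Δ²: 2046, 3708, 6066, 9240, 13350
Δ³: 1662, 2358, 3174, 4110
Δ⁴: 696, 816, 936
Δ⁵: 120, 120
Constant fifth difference = 120, so extend:
936 + 120 = 1056;  4110 + 1056 = 5166;  13350 + 5166 = 18516;  35656 + 18516 = 54172;  82679 + 54172 = 136851

136851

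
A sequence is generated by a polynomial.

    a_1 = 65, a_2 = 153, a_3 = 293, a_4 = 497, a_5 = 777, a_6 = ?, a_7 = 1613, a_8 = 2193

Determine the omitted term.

Using the first 5 terms:
First differences: 88  140  204  280
Second differences: 52  64  76
Third differences: 12  12
Constant third difference = 12.
Extend forward: 76 + 12 = 88;  280 + 88 = 368;  777 + 368 = 1145

1145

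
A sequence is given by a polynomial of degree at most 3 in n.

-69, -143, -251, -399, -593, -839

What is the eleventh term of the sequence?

First differences: -74  -108  -148  -194  -246
Second differences: -34  -40  -46  -52
Third differences: -6  -6  -6
Constant third difference = -6, so extend:
-52 − 6 = -58;  -246 − 58 = -304;  -839 − 304 = -1143
-58 − 6 = -64;  -304 − 64 = -368;  -1143 − 368 = -1511
-64 − 6 = -70;  -368 − 70 = -438;  -1511 − 438 = -1949
-70 − 6 = -76;  -438 − 76 = -514;  -1949 − 514 = -2463
-76 − 6 = -82;  -514 − 82 = -596;  -2463 − 596 = -3059

-3059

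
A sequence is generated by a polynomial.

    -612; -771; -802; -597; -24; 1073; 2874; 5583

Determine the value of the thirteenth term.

D1: -159 , -31 , 205 , 573 , 1097 , 1801 , 2709
D2: 128 , 236 , 368 , 524 , 704 , 908
D3: 108 , 132 , 156 , 180 , 204
D4: 24 , 24 , 24 , 24
Constant fourth difference = 24, so extend:
204 + 24 = 228;  908 + 228 = 1136;  2709 + 1136 = 3845;  5583 + 3845 = 9428
228 + 24 = 252;  1136 + 252 = 1388;  3845 + 1388 = 5233;  9428 + 5233 = 14661
252 + 24 = 276;  1388 + 276 = 1664;  5233 + 1664 = 6897;  14661 + 6897 = 21558
276 + 24 = 300;  1664 + 300 = 1964;  6897 + 1964 = 8861;  21558 + 8861 = 30419
300 + 24 = 324;  1964 + 324 = 2288;  8861 + 2288 = 11149;  30419 + 11149 = 41568

41568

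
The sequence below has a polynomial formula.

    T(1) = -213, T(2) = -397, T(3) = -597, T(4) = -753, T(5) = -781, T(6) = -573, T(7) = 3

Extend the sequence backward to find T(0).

-81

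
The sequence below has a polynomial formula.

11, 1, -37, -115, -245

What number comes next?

-439

-10, -38, -78, -130
-28, -40, -52
-12, -12
Third differences constant at -12.
-52 − 12 = -64;  -130 − 64 = -194;  -245 − 194 = -439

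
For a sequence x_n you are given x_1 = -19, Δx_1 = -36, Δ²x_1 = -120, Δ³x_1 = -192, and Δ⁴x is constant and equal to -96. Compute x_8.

-12871

Build the table forward from the leading diagonal:
Δ⁴: -96, -96, -96, -96, -96, -96, -96, -96
Δ³: -192, -288, -384, -480, -576, -672, -768, -864
Δ²: -120, -312, -600, -984, -1464, -2040, -2712, -3480
Δ: -36, -156, -468, -1068, -2052, -3516, -5556, -8268
x: -19, -55, -211, -679, -1747, -3799, -7315, -12871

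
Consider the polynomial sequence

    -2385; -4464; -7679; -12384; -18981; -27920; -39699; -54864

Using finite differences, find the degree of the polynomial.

Δ: -2079, -3215, -4705, -6597, -8939, -11779, -15165
Δ²: -1136, -1490, -1892, -2342, -2840, -3386
Δ³: -354, -402, -450, -498, -546
Δ⁴: -48, -48, -48, -48
The fourth differences are constant, so the polynomial has degree 4.

4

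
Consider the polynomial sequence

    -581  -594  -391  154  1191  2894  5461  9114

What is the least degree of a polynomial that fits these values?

4

First differences: -13, 203, 545, 1037, 1703, 2567, 3653
Second differences: 216, 342, 492, 666, 864, 1086
Third differences: 126, 150, 174, 198, 222
Fourth differences: 24, 24, 24, 24
The fourth differences are constant, so the polynomial has degree 4.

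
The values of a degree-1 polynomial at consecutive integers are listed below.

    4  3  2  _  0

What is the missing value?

1

Using the first 3 terms:
First differences: -1, -1
Constant first difference = -1.
Extend forward: 2 − 1 = 1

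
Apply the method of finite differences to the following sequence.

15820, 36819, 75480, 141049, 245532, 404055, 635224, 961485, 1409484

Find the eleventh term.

2800440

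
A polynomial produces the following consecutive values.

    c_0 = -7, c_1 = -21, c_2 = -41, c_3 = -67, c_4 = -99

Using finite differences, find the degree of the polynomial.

Δ: -14, -20, -26, -32
Δ²: -6, -6, -6
The second differences are constant, so the polynomial has degree 2.

2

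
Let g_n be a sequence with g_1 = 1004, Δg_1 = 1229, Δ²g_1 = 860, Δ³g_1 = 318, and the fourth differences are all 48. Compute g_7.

Build the table forward from the leading diagonal:
Δ⁴: 48  48  48  48  48  48  48
Δ³: 318  366  414  462  510  558  606
Δ²: 860  1178  1544  1958  2420  2930  3488
Δ: 1229  2089  3267  4811  6769  9189  12119
g: 1004  2233  4322  7589  12400  19169  28358

28358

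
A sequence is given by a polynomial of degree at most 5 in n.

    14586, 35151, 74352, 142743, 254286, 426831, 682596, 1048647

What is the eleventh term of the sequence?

3161976

20565 , 39201 , 68391 , 111543 , 172545 , 255765 , 366051
18636 , 29190 , 43152 , 61002 , 83220 , 110286
10554 , 13962 , 17850 , 22218 , 27066
3408 , 3888 , 4368 , 4848
480 , 480 , 480
Fifth differences constant at 480.
4848 + 480 = 5328;  27066 + 5328 = 32394;  110286 + 32394 = 142680;  366051 + 142680 = 508731;  1048647 + 508731 = 1557378
5328 + 480 = 5808;  32394 + 5808 = 38202;  142680 + 38202 = 180882;  508731 + 180882 = 689613;  1557378 + 689613 = 2246991
5808 + 480 = 6288;  38202 + 6288 = 44490;  180882 + 44490 = 225372;  689613 + 225372 = 914985;  2246991 + 914985 = 3161976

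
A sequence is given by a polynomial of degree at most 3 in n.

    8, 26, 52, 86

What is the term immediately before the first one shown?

First differences: 18  26  34
Second differences: 8  8
The second differences are constant at 8.
Work back: 18 − 8 = 10;  8 − 10 = -2

-2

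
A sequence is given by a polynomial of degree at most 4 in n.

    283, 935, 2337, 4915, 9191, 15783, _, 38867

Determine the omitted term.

25405

Using the first 6 terms:
First differences: 652  1402  2578  4276  6592
Second differences: 750  1176  1698  2316
Third differences: 426  522  618
Fourth differences: 96  96
Constant fourth difference = 96.
Extend forward: 618 + 96 = 714;  2316 + 714 = 3030;  6592 + 3030 = 9622;  15783 + 9622 = 25405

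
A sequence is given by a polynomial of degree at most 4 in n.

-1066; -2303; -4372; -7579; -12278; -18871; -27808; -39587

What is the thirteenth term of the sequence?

First differences: -1237, -2069, -3207, -4699, -6593, -8937, -11779
Second differences: -832, -1138, -1492, -1894, -2344, -2842
Third differences: -306, -354, -402, -450, -498
Fourth differences: -48, -48, -48, -48
Fourth differences constant at -48.
-498 − 48 = -546;  -2842 − 546 = -3388;  -11779 − 3388 = -15167;  -39587 − 15167 = -54754
-546 − 48 = -594;  -3388 − 594 = -3982;  -15167 − 3982 = -19149;  -54754 − 19149 = -73903
-594 − 48 = -642;  -3982 − 642 = -4624;  -19149 − 4624 = -23773;  -73903 − 23773 = -97676
-642 − 48 = -690;  -4624 − 690 = -5314;  -23773 − 5314 = -29087;  -97676 − 29087 = -126763
-690 − 48 = -738;  -5314 − 738 = -6052;  -29087 − 6052 = -35139;  -126763 − 35139 = -161902

-161902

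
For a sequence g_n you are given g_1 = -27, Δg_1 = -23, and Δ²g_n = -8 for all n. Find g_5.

-167

Build the table forward from the leading diagonal:
D2: -8  -8  -8  -8  -8
D1: -23  -31  -39  -47  -55
g: -27  -50  -81  -120  -167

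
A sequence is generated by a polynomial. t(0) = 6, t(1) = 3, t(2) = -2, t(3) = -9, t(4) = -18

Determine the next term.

-3  -5  -7  -9
-2  -2  -2
Second differences constant at -2.
-9 − 2 = -11;  -18 − 11 = -29

-29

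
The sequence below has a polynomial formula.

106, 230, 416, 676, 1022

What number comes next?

D1: 124, 186, 260, 346
D2: 62, 74, 86
D3: 12, 12
The third differences are constant (12).
86 + 12 = 98;  346 + 98 = 444;  1022 + 444 = 1466

1466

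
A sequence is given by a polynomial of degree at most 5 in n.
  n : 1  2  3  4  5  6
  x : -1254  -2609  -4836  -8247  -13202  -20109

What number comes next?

-29424

First differences: -1355, -2227, -3411, -4955, -6907
Second differences: -872, -1184, -1544, -1952
Third differences: -312, -360, -408
Fourth differences: -48, -48
Constant fourth difference = -48, so extend:
-408 − 48 = -456;  -1952 − 456 = -2408;  -6907 − 2408 = -9315;  -20109 − 9315 = -29424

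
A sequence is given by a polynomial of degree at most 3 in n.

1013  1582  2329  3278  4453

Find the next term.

569, 747, 949, 1175
178, 202, 226
24, 24
Constant third difference = 24, so extend:
226 + 24 = 250;  1175 + 250 = 1425;  4453 + 1425 = 5878

5878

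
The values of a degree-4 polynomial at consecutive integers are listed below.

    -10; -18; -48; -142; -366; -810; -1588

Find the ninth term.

-8 , -30 , -94 , -224 , -444 , -778
-22 , -64 , -130 , -220 , -334
-42 , -66 , -90 , -114
-24 , -24 , -24
Constant fourth difference = -24, so extend:
-114 − 24 = -138;  -334 − 138 = -472;  -778 − 472 = -1250;  -1588 − 1250 = -2838
-138 − 24 = -162;  -472 − 162 = -634;  -1250 − 634 = -1884;  -2838 − 1884 = -4722

-4722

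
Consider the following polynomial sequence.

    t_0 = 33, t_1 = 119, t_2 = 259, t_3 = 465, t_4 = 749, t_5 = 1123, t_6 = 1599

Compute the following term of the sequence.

First differences: 86, 140, 206, 284, 374, 476
Second differences: 54, 66, 78, 90, 102
Third differences: 12, 12, 12, 12
Constant third difference = 12, so extend:
102 + 12 = 114;  476 + 114 = 590;  1599 + 590 = 2189

2189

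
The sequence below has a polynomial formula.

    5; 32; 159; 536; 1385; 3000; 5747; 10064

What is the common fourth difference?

72

First differences: 27, 127, 377, 849, 1615, 2747, 4317
Second differences: 100, 250, 472, 766, 1132, 1570
Third differences: 150, 222, 294, 366, 438
Fourth differences: 72, 72, 72, 72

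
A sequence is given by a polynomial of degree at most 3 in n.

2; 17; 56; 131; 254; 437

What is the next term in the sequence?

692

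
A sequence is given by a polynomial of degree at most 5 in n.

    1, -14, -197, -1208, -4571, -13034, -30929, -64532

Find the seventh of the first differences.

-33603

Δ: -15, -183, -1011, -3363, -8463, -17895, -33603
Δ²: -168, -828, -2352, -5100, -9432, -15708
Δ³: -660, -1524, -2748, -4332, -6276
Δ⁴: -864, -1224, -1584, -1944
Δ⁵: -360, -360, -360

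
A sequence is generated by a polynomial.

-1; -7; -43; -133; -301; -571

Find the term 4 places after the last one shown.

-3151

-6 , -36 , -90 , -168 , -270
-30 , -54 , -78 , -102
-24 , -24 , -24
The third differences are constant (-24).
-102 − 24 = -126;  -270 − 126 = -396;  -571 − 396 = -967
-126 − 24 = -150;  -396 − 150 = -546;  -967 − 546 = -1513
-150 − 24 = -174;  -546 − 174 = -720;  -1513 − 720 = -2233
-174 − 24 = -198;  -720 − 198 = -918;  -2233 − 918 = -3151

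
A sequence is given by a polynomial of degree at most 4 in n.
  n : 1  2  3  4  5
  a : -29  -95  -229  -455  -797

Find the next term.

-1279

Δ: -66, -134, -226, -342
Δ²: -68, -92, -116
Δ³: -24, -24
Constant third difference = -24, so extend:
-116 − 24 = -140;  -342 − 140 = -482;  -797 − 482 = -1279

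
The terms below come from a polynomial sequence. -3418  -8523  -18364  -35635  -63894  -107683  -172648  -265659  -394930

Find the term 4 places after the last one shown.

-1492654

D1: -5105, -9841, -17271, -28259, -43789, -64965, -93011, -129271
D2: -4736, -7430, -10988, -15530, -21176, -28046, -36260
D3: -2694, -3558, -4542, -5646, -6870, -8214
D4: -864, -984, -1104, -1224, -1344
D5: -120, -120, -120, -120
The fifth differences are constant (-120).
-1344 − 120 = -1464;  -8214 − 1464 = -9678;  -36260 − 9678 = -45938;  -129271 − 45938 = -175209;  -394930 − 175209 = -570139
-1464 − 120 = -1584;  -9678 − 1584 = -11262;  -45938 − 11262 = -57200;  -175209 − 57200 = -232409;  -570139 − 232409 = -802548
-1584 − 120 = -1704;  -11262 − 1704 = -12966;  -57200 − 12966 = -70166;  -232409 − 70166 = -302575;  -802548 − 302575 = -1105123
-1704 − 120 = -1824;  -12966 − 1824 = -14790;  -70166 − 14790 = -84956;  -302575 − 84956 = -387531;  -1105123 − 387531 = -1492654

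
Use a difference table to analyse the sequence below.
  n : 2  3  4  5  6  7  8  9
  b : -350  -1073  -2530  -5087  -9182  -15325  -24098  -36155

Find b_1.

Δ: -723  -1457  -2557  -4095  -6143  -8773  -12057
Δ²: -734  -1100  -1538  -2048  -2630  -3284
Δ³: -366  -438  -510  -582  -654
Δ⁴: -72  -72  -72  -72
The fourth differences are constant at -72.
Work back: -366 + 72 = -294;  -734 + 294 = -440;  -723 + 440 = -283;  -350 + 283 = -67

-67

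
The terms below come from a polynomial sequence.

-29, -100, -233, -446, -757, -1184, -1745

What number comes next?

-2458

-71, -133, -213, -311, -427, -561
-62, -80, -98, -116, -134
-18, -18, -18, -18
The third differences are constant (-18).
-134 − 18 = -152;  -561 − 152 = -713;  -1745 − 713 = -2458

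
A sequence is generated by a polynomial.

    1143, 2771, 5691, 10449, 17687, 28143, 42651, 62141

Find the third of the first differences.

Δ: 1628, 2920, 4758, 7238, 10456, 14508, 19490
Δ²: 1292, 1838, 2480, 3218, 4052, 4982
Δ³: 546, 642, 738, 834, 930
Δ⁴: 96, 96, 96, 96

4758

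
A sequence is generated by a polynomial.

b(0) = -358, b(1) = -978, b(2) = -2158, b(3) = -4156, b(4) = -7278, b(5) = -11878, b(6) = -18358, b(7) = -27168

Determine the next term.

Δ: -620 , -1180 , -1998 , -3122 , -4600 , -6480 , -8810
Δ²: -560 , -818 , -1124 , -1478 , -1880 , -2330
Δ³: -258 , -306 , -354 , -402 , -450
Δ⁴: -48 , -48 , -48 , -48
The fourth differences are constant (-48).
-450 − 48 = -498;  -2330 − 498 = -2828;  -8810 − 2828 = -11638;  -27168 − 11638 = -38806

-38806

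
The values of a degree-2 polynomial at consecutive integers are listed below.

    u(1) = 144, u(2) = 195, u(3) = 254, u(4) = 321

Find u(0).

101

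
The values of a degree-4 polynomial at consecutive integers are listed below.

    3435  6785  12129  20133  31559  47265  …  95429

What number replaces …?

Using the first 6 terms:
First differences: 3350, 5344, 8004, 11426, 15706
Second differences: 1994, 2660, 3422, 4280
Third differences: 666, 762, 858
Fourth differences: 96, 96
Constant fourth difference = 96.
Extend forward: 858 + 96 = 954;  4280 + 954 = 5234;  15706 + 5234 = 20940;  47265 + 20940 = 68205

68205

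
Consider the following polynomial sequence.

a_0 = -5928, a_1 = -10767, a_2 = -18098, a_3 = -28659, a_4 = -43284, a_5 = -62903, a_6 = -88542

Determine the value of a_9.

-213279

D1: -4839, -7331, -10561, -14625, -19619, -25639
D2: -2492, -3230, -4064, -4994, -6020
D3: -738, -834, -930, -1026
D4: -96, -96, -96
The fourth differences are constant (-96).
-1026 − 96 = -1122;  -6020 − 1122 = -7142;  -25639 − 7142 = -32781;  -88542 − 32781 = -121323
-1122 − 96 = -1218;  -7142 − 1218 = -8360;  -32781 − 8360 = -41141;  -121323 − 41141 = -162464
-1218 − 96 = -1314;  -8360 − 1314 = -9674;  -41141 − 9674 = -50815;  -162464 − 50815 = -213279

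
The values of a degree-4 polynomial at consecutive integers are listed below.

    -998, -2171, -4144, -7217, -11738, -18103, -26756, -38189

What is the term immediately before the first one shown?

-373

-1173  -1973  -3073  -4521  -6365  -8653  -11433
-800  -1100  -1448  -1844  -2288  -2780
-300  -348  -396  -444  -492
-48  -48  -48  -48
The fourth differences are constant at -48.
Work back: -300 + 48 = -252;  -800 + 252 = -548;  -1173 + 548 = -625;  -998 + 625 = -373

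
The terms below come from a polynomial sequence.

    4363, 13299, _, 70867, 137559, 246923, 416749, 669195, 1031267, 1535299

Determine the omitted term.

32945

Using the last 7 terms:
66692  109364  169826  252446  362072  504032
42672  60462  82620  109626  141960
17790  22158  27006  32334
4368  4848  5328
480  480
Constant fifth difference = 480.
Extend backward: 4368 − 480 = 3888;  17790 − 3888 = 13902;  42672 − 13902 = 28770;  66692 − 28770 = 37922;  70867 − 37922 = 32945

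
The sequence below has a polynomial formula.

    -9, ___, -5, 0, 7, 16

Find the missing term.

-8

Using the last 4 terms:
Δ: 5, 7, 9
Δ²: 2, 2
Constant second difference = 2.
Extend backward: 5 − 2 = 3;  -5 − 3 = -8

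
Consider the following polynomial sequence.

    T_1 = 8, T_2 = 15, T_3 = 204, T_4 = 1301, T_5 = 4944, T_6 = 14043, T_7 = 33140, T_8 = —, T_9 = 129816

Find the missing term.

Using the first 7 terms:
Δ: 7, 189, 1097, 3643, 9099, 19097
Δ²: 182, 908, 2546, 5456, 9998
Δ³: 726, 1638, 2910, 4542
Δ⁴: 912, 1272, 1632
Δ⁵: 360, 360
Constant fifth difference = 360.
Extend forward: 1632 + 360 = 1992;  4542 + 1992 = 6534;  9998 + 6534 = 16532;  19097 + 16532 = 35629;  33140 + 35629 = 68769

68769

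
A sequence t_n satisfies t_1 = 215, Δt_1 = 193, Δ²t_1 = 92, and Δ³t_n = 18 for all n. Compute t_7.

3113

Build the table forward from the leading diagonal:
Third differences: 18  18  18  18  18  18  18
Second differences: 92  110  128  146  164  182  200
First differences: 193  285  395  523  669  833  1015
t: 215  408  693  1088  1611  2280  3113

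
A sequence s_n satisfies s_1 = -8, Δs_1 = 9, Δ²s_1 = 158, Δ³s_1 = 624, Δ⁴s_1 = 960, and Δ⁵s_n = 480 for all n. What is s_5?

Build the table forward from the leading diagonal:
Fifth differences: 480  480  480  480  480
Fourth differences: 960  1440  1920  2400  2880
Third differences: 624  1584  3024  4944  7344
Second differences: 158  782  2366  5390  10334
First differences: 9  167  949  3315  8705
s: -8  1  168  1117  4432

4432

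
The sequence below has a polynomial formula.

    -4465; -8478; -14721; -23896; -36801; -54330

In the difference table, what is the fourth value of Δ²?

-4624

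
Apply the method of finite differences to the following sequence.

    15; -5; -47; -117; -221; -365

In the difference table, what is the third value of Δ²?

-34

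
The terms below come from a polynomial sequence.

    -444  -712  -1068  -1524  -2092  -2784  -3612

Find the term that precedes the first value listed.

Δ: -268  -356  -456  -568  -692  -828
Δ²: -88  -100  -112  -124  -136
Δ³: -12  -12  -12  -12
The third differences are constant at -12.
Work back: -88 + 12 = -76;  -268 + 76 = -192;  -444 + 192 = -252

-252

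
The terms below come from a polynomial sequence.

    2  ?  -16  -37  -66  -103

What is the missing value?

Using the last 4 terms:
D1: -21  -29  -37
D2: -8  -8
Constant second difference = -8.
Extend backward: -21 + 8 = -13;  -16 + 13 = -3

-3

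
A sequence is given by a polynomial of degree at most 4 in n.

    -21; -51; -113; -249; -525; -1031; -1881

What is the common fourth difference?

Δ: -30, -62, -136, -276, -506, -850
Δ²: -32, -74, -140, -230, -344
Δ³: -42, -66, -90, -114
Δ⁴: -24, -24, -24

-24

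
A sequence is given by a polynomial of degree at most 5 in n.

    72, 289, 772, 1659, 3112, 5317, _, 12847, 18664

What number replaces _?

Using the first 6 terms:
First differences: 217, 483, 887, 1453, 2205
Second differences: 266, 404, 566, 752
Third differences: 138, 162, 186
Fourth differences: 24, 24
Constant fourth difference = 24.
Extend forward: 186 + 24 = 210;  752 + 210 = 962;  2205 + 962 = 3167;  5317 + 3167 = 8484

8484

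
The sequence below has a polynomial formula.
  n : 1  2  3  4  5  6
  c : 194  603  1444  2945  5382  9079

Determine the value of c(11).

Δ: 409 , 841 , 1501 , 2437 , 3697
Δ²: 432 , 660 , 936 , 1260
Δ³: 228 , 276 , 324
Δ⁴: 48 , 48
The fourth differences are constant (48).
324 + 48 = 372;  1260 + 372 = 1632;  3697 + 1632 = 5329;  9079 + 5329 = 14408
372 + 48 = 420;  1632 + 420 = 2052;  5329 + 2052 = 7381;  14408 + 7381 = 21789
420 + 48 = 468;  2052 + 468 = 2520;  7381 + 2520 = 9901;  21789 + 9901 = 31690
468 + 48 = 516;  2520 + 516 = 3036;  9901 + 3036 = 12937;  31690 + 12937 = 44627
516 + 48 = 564;  3036 + 564 = 3600;  12937 + 3600 = 16537;  44627 + 16537 = 61164

61164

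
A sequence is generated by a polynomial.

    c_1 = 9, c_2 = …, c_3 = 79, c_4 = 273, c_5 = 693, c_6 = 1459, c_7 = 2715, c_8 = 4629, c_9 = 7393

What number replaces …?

Using the last 7 terms:
Δ: 194, 420, 766, 1256, 1914, 2764
Δ²: 226, 346, 490, 658, 850
Δ³: 120, 144, 168, 192
Δ⁴: 24, 24, 24
Constant fourth difference = 24.
Extend backward: 120 − 24 = 96;  226 − 96 = 130;  194 − 130 = 64;  79 − 64 = 15

15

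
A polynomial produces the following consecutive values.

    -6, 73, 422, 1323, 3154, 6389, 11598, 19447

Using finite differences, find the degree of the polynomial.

4

Δ: 79, 349, 901, 1831, 3235, 5209, 7849
Δ²: 270, 552, 930, 1404, 1974, 2640
Δ³: 282, 378, 474, 570, 666
Δ⁴: 96, 96, 96, 96
The fourth differences are constant, so the polynomial has degree 4.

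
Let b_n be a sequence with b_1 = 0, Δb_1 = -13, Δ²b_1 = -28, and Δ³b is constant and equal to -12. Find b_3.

Build the table forward from the leading diagonal:
Δ³: -12  -12  -12
Δ²: -28  -40  -52
Δ: -13  -41  -81
b: 0  -13  -54

-54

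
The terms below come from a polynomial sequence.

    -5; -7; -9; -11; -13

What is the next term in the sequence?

-2, -2, -2, -2
The first differences are constant (-2).
-13 − 2 = -15

-15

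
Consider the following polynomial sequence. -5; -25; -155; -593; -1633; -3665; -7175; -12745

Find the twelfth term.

-70625

-20  -130  -438  -1040  -2032  -3510  -5570
-110  -308  -602  -992  -1478  -2060
-198  -294  -390  -486  -582
-96  -96  -96  -96
The fourth differences are constant (-96).
-582 − 96 = -678;  -2060 − 678 = -2738;  -5570 − 2738 = -8308;  -12745 − 8308 = -21053
-678 − 96 = -774;  -2738 − 774 = -3512;  -8308 − 3512 = -11820;  -21053 − 11820 = -32873
-774 − 96 = -870;  -3512 − 870 = -4382;  -11820 − 4382 = -16202;  -32873 − 16202 = -49075
-870 − 96 = -966;  -4382 − 966 = -5348;  -16202 − 5348 = -21550;  -49075 − 21550 = -70625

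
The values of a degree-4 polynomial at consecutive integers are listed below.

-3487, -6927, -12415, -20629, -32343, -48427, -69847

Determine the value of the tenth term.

-177223

-3440 , -5488 , -8214 , -11714 , -16084 , -21420
-2048 , -2726 , -3500 , -4370 , -5336
-678 , -774 , -870 , -966
-96 , -96 , -96
Constant fourth difference = -96, so extend:
-966 − 96 = -1062;  -5336 − 1062 = -6398;  -21420 − 6398 = -27818;  -69847 − 27818 = -97665
-1062 − 96 = -1158;  -6398 − 1158 = -7556;  -27818 − 7556 = -35374;  -97665 − 35374 = -133039
-1158 − 96 = -1254;  -7556 − 1254 = -8810;  -35374 − 8810 = -44184;  -133039 − 44184 = -177223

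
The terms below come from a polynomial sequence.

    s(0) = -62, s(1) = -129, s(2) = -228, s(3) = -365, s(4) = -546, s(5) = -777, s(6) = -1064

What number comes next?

-1413

D1: -67, -99, -137, -181, -231, -287
D2: -32, -38, -44, -50, -56
D3: -6, -6, -6, -6
Third differences constant at -6.
-56 − 6 = -62;  -287 − 62 = -349;  -1064 − 349 = -1413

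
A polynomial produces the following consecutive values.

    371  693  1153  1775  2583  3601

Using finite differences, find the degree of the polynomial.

3

322, 460, 622, 808, 1018
138, 162, 186, 210
24, 24, 24
The third differences are constant, so the polynomial has degree 3.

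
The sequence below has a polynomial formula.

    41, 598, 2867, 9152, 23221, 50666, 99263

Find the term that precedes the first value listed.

D1: 557, 2269, 6285, 14069, 27445, 48597
D2: 1712, 4016, 7784, 13376, 21152
D3: 2304, 3768, 5592, 7776
D4: 1464, 1824, 2184
D5: 360, 360
The fifth differences are constant at 360.
Work back: 1464 − 360 = 1104;  2304 − 1104 = 1200;  1712 − 1200 = 512;  557 − 512 = 45;  41 − 45 = -4

-4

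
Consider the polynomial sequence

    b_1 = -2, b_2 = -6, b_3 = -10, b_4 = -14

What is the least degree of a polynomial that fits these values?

First differences: -4, -4, -4
The first differences are constant, so the polynomial has degree 1.

1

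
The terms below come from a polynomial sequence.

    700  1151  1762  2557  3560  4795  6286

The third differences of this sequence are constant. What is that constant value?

First differences: 451, 611, 795, 1003, 1235, 1491
Second differences: 160, 184, 208, 232, 256
Third differences: 24, 24, 24, 24

24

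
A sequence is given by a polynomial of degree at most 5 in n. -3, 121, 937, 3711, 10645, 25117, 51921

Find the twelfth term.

First differences: 124, 816, 2774, 6934, 14472, 26804
Second differences: 692, 1958, 4160, 7538, 12332
Third differences: 1266, 2202, 3378, 4794
Fourth differences: 936, 1176, 1416
Fifth differences: 240, 240
The fifth differences are constant (240).
1416 + 240 = 1656;  4794 + 1656 = 6450;  12332 + 6450 = 18782;  26804 + 18782 = 45586;  51921 + 45586 = 97507
1656 + 240 = 1896;  6450 + 1896 = 8346;  18782 + 8346 = 27128;  45586 + 27128 = 72714;  97507 + 72714 = 170221
1896 + 240 = 2136;  8346 + 2136 = 10482;  27128 + 10482 = 37610;  72714 + 37610 = 110324;  170221 + 110324 = 280545
2136 + 240 = 2376;  10482 + 2376 = 12858;  37610 + 12858 = 50468;  110324 + 50468 = 160792;  280545 + 160792 = 441337
2376 + 240 = 2616;  12858 + 2616 = 15474;  50468 + 15474 = 65942;  160792 + 65942 = 226734;  441337 + 226734 = 668071

668071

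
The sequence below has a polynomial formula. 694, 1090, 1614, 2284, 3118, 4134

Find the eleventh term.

12574

D1: 396  524  670  834  1016
D2: 128  146  164  182
D3: 18  18  18
Constant third difference = 18, so extend:
182 + 18 = 200;  1016 + 200 = 1216;  4134 + 1216 = 5350
200 + 18 = 218;  1216 + 218 = 1434;  5350 + 1434 = 6784
218 + 18 = 236;  1434 + 236 = 1670;  6784 + 1670 = 8454
236 + 18 = 254;  1670 + 254 = 1924;  8454 + 1924 = 10378
254 + 18 = 272;  1924 + 272 = 2196;  10378 + 2196 = 12574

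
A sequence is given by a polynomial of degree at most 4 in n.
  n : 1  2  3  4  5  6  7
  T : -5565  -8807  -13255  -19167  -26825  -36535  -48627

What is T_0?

-3295

Δ: -3242, -4448, -5912, -7658, -9710, -12092
Δ²: -1206, -1464, -1746, -2052, -2382
Δ³: -258, -282, -306, -330
Δ⁴: -24, -24, -24
The fourth differences are constant at -24.
Work back: -258 + 24 = -234;  -1206 + 234 = -972;  -3242 + 972 = -2270;  -5565 + 2270 = -3295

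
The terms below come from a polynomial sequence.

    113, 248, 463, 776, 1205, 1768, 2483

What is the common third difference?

18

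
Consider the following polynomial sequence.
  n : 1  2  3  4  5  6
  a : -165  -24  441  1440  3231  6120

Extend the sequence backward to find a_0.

D1: 141  465  999  1791  2889
D2: 324  534  792  1098
D3: 210  258  306
D4: 48  48
The fourth differences are constant at 48.
Work back: 210 − 48 = 162;  324 − 162 = 162;  141 − 162 = -21;  -165 + 21 = -144

-144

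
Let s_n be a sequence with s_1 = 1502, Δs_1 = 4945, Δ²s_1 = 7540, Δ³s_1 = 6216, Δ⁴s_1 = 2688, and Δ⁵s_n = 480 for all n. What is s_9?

815318

Build the table forward from the leading diagonal:
Fifth differences: 480  480  480  480  480  480  480  480  480
Fourth differences: 2688  3168  3648  4128  4608  5088  5568  6048  6528
Third differences: 6216  8904  12072  15720  19848  24456  29544  35112  41160
Second differences: 7540  13756  22660  34732  50452  70300  94756  124300  159412
First differences: 4945  12485  26241  48901  83633  134085  204385  299141  423441
s: 1502  6447  18932  45173  94074  177707  311792  516177  815318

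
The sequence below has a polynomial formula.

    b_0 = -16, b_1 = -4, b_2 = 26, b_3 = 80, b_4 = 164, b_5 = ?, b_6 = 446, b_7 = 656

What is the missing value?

284

Using the first 5 terms:
First differences: 12  30  54  84
Second differences: 18  24  30
Third differences: 6  6
Constant third difference = 6.
Extend forward: 30 + 6 = 36;  84 + 36 = 120;  164 + 120 = 284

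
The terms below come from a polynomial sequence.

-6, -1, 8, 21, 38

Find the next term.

59

5  9  13  17
4  4  4
Second differences constant at 4.
17 + 4 = 21;  38 + 21 = 59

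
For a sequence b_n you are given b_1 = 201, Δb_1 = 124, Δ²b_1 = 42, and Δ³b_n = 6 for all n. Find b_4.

705

Build the table forward from the leading diagonal:
D3: 6  6  6  6
D2: 42  48  54  60
D1: 124  166  214  268
b: 201  325  491  705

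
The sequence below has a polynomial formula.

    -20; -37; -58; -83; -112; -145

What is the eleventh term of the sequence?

Δ: -17, -21, -25, -29, -33
Δ²: -4, -4, -4, -4
Constant second difference = -4, so extend:
-33 − 4 = -37;  -145 − 37 = -182
-37 − 4 = -41;  -182 − 41 = -223
-41 − 4 = -45;  -223 − 45 = -268
-45 − 4 = -49;  -268 − 49 = -317
-49 − 4 = -53;  -317 − 53 = -370

-370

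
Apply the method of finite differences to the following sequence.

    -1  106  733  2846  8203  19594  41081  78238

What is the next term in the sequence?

138391

Δ: 107, 627, 2113, 5357, 11391, 21487, 37157
Δ²: 520, 1486, 3244, 6034, 10096, 15670
Δ³: 966, 1758, 2790, 4062, 5574
Δ⁴: 792, 1032, 1272, 1512
Δ⁵: 240, 240, 240
The fifth differences are constant (240).
1512 + 240 = 1752;  5574 + 1752 = 7326;  15670 + 7326 = 22996;  37157 + 22996 = 60153;  78238 + 60153 = 138391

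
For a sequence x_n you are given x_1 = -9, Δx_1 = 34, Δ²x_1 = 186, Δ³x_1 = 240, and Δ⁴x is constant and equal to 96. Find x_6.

4901

Build the table forward from the leading diagonal:
D4: 96, 96, 96, 96, 96, 96
D3: 240, 336, 432, 528, 624, 720
D2: 186, 426, 762, 1194, 1722, 2346
D1: 34, 220, 646, 1408, 2602, 4324
x: -9, 25, 245, 891, 2299, 4901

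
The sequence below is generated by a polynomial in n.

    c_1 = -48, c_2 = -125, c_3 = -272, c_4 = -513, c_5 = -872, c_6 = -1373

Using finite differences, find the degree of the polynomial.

Δ: -77, -147, -241, -359, -501
Δ²: -70, -94, -118, -142
Δ³: -24, -24, -24
The third differences are constant, so the polynomial has degree 3.

3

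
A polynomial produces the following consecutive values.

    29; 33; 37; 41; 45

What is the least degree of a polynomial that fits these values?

D1: 4, 4, 4, 4
The first differences are constant, so the polynomial has degree 1.

1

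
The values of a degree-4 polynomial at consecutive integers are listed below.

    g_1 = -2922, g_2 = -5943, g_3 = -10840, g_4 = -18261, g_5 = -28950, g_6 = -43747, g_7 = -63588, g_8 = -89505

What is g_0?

-1225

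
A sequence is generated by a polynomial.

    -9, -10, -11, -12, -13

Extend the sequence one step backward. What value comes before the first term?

-8

Δ: -1  -1  -1  -1
The first differences are constant at -1.
Work back: -9 + 1 = -8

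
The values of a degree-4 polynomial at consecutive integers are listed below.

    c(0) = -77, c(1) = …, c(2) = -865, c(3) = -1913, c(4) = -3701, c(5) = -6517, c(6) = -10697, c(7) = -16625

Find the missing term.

-317

Using the last 6 terms:
First differences: -1048, -1788, -2816, -4180, -5928
Second differences: -740, -1028, -1364, -1748
Third differences: -288, -336, -384
Fourth differences: -48, -48
Constant fourth difference = -48.
Extend backward: -288 + 48 = -240;  -740 + 240 = -500;  -1048 + 500 = -548;  -865 + 548 = -317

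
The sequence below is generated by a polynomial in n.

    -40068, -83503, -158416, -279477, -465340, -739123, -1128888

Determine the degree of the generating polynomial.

5

Δ: -43435, -74913, -121061, -185863, -273783, -389765
Δ²: -31478, -46148, -64802, -87920, -115982
Δ³: -14670, -18654, -23118, -28062
Δ⁴: -3984, -4464, -4944
Δ⁵: -480, -480
The fifth differences are constant, so the polynomial has degree 5.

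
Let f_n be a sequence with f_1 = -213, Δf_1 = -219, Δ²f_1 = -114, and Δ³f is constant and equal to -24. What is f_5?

-1869

Build the table forward from the leading diagonal:
Third differences: -24, -24, -24, -24, -24
Second differences: -114, -138, -162, -186, -210
First differences: -219, -333, -471, -633, -819
f: -213, -432, -765, -1236, -1869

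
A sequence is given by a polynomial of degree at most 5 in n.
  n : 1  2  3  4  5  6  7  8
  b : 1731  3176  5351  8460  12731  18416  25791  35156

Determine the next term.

Δ: 1445, 2175, 3109, 4271, 5685, 7375, 9365
Δ²: 730, 934, 1162, 1414, 1690, 1990
Δ³: 204, 228, 252, 276, 300
Δ⁴: 24, 24, 24, 24
Fourth differences constant at 24.
300 + 24 = 324;  1990 + 324 = 2314;  9365 + 2314 = 11679;  35156 + 11679 = 46835

46835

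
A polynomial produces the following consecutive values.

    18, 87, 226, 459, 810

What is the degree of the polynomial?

D1: 69, 139, 233, 351
D2: 70, 94, 118
D3: 24, 24
The third differences are constant, so the polynomial has degree 3.

3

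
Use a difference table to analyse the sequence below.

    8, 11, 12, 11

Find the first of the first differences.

First differences: 3, 1, -1
Second differences: -2, -2

3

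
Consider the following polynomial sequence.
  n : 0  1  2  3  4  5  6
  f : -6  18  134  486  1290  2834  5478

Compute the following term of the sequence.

24 , 116 , 352 , 804 , 1544 , 2644
92 , 236 , 452 , 740 , 1100
144 , 216 , 288 , 360
72 , 72 , 72
Constant fourth difference = 72, so extend:
360 + 72 = 432;  1100 + 432 = 1532;  2644 + 1532 = 4176;  5478 + 4176 = 9654

9654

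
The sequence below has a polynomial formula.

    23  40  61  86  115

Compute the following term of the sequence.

17, 21, 25, 29
4, 4, 4
Constant second difference = 4, so extend:
29 + 4 = 33;  115 + 33 = 148

148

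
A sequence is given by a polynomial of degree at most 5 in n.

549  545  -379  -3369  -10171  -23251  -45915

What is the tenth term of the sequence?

-4, -924, -2990, -6802, -13080, -22664
-920, -2066, -3812, -6278, -9584
-1146, -1746, -2466, -3306
-600, -720, -840
-120, -120
The fifth differences are constant (-120).
-840 − 120 = -960;  -3306 − 960 = -4266;  -9584 − 4266 = -13850;  -22664 − 13850 = -36514;  -45915 − 36514 = -82429
-960 − 120 = -1080;  -4266 − 1080 = -5346;  -13850 − 5346 = -19196;  -36514 − 19196 = -55710;  -82429 − 55710 = -138139
-1080 − 120 = -1200;  -5346 − 1200 = -6546;  -19196 − 6546 = -25742;  -55710 − 25742 = -81452;  -138139 − 81452 = -219591

-219591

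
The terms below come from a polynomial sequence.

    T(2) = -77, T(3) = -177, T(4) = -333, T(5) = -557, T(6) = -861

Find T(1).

-21

First differences: -100, -156, -224, -304
Second differences: -56, -68, -80
Third differences: -12, -12
The third differences are constant at -12.
Work back: -56 + 12 = -44;  -100 + 44 = -56;  -77 + 56 = -21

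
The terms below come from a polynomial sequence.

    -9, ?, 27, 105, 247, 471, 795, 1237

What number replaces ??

-5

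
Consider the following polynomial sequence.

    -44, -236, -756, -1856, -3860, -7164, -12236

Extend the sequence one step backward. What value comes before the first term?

0

-192, -520, -1100, -2004, -3304, -5072
-328, -580, -904, -1300, -1768
-252, -324, -396, -468
-72, -72, -72
The fourth differences are constant at -72.
Work back: -252 + 72 = -180;  -328 + 180 = -148;  -192 + 148 = -44;  -44 + 44 = 0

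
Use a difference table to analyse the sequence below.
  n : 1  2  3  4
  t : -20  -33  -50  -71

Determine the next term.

D1: -13 , -17 , -21
D2: -4 , -4
Constant second difference = -4, so extend:
-21 − 4 = -25;  -71 − 25 = -96

-96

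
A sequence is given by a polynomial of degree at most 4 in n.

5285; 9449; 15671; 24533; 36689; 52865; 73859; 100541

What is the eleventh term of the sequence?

First differences: 4164 , 6222 , 8862 , 12156 , 16176 , 20994 , 26682
Second differences: 2058 , 2640 , 3294 , 4020 , 4818 , 5688
Third differences: 582 , 654 , 726 , 798 , 870
Fourth differences: 72 , 72 , 72 , 72
The fourth differences are constant (72).
870 + 72 = 942;  5688 + 942 = 6630;  26682 + 6630 = 33312;  100541 + 33312 = 133853
942 + 72 = 1014;  6630 + 1014 = 7644;  33312 + 7644 = 40956;  133853 + 40956 = 174809
1014 + 72 = 1086;  7644 + 1086 = 8730;  40956 + 8730 = 49686;  174809 + 49686 = 224495

224495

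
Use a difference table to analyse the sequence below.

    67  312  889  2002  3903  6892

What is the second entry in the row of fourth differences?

Δ: 245, 577, 1113, 1901, 2989
Δ²: 332, 536, 788, 1088
Δ³: 204, 252, 300
Δ⁴: 48, 48

48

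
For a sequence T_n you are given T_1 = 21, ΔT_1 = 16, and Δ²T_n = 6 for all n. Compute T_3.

59

Build the table forward from the leading diagonal:
Second differences: 6  6  6
First differences: 16  22  28
T: 21  37  59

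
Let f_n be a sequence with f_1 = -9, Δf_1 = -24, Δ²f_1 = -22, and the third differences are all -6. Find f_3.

Build the table forward from the leading diagonal:
Third differences: -6, -6, -6
Second differences: -22, -28, -34
First differences: -24, -46, -74
f: -9, -33, -79

-79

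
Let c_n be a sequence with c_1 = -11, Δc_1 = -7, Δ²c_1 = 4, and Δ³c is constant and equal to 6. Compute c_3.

Build the table forward from the leading diagonal:
Third differences: 6  6  6
Second differences: 4  10  16
First differences: -7  -3  7
c: -11  -18  -21

-21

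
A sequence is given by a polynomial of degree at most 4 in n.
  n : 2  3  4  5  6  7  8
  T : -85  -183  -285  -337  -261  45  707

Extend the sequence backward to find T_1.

Δ: -98  -102  -52  76  306  662
Δ²: -4  50  128  230  356
Δ³: 54  78  102  126
Δ⁴: 24  24  24
The fourth differences are constant at 24.
Work back: 54 − 24 = 30;  -4 − 30 = -34;  -98 + 34 = -64;  -85 + 64 = -21

-21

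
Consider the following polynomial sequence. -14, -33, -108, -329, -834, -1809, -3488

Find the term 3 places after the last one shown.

-15809

Δ: -19 , -75 , -221 , -505 , -975 , -1679
Δ²: -56 , -146 , -284 , -470 , -704
Δ³: -90 , -138 , -186 , -234
Δ⁴: -48 , -48 , -48
The fourth differences are constant (-48).
-234 − 48 = -282;  -704 − 282 = -986;  -1679 − 986 = -2665;  -3488 − 2665 = -6153
-282 − 48 = -330;  -986 − 330 = -1316;  -2665 − 1316 = -3981;  -6153 − 3981 = -10134
-330 − 48 = -378;  -1316 − 378 = -1694;  -3981 − 1694 = -5675;  -10134 − 5675 = -15809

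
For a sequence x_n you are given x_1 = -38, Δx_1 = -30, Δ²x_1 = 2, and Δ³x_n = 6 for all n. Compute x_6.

Build the table forward from the leading diagonal:
Third differences: 6  6  6  6  6  6
Second differences: 2  8  14  20  26  32
First differences: -30  -28  -20  -6  14  40
x: -38  -68  -96  -116  -122  -108

-108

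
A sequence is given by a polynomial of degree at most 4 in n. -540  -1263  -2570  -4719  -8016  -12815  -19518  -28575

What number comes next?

-40484

-723  -1307  -2149  -3297  -4799  -6703  -9057
-584  -842  -1148  -1502  -1904  -2354
-258  -306  -354  -402  -450
-48  -48  -48  -48
Fourth differences constant at -48.
-450 − 48 = -498;  -2354 − 498 = -2852;  -9057 − 2852 = -11909;  -28575 − 11909 = -40484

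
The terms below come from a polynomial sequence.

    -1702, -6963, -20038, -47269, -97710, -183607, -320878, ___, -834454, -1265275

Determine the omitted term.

-529593

Using the first 7 terms:
First differences: -5261  -13075  -27231  -50441  -85897  -137271
Second differences: -7814  -14156  -23210  -35456  -51374
Third differences: -6342  -9054  -12246  -15918
Fourth differences: -2712  -3192  -3672
Fifth differences: -480  -480
Constant fifth difference = -480.
Extend forward: -3672 − 480 = -4152;  -15918 − 4152 = -20070;  -51374 − 20070 = -71444;  -137271 − 71444 = -208715;  -320878 − 208715 = -529593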